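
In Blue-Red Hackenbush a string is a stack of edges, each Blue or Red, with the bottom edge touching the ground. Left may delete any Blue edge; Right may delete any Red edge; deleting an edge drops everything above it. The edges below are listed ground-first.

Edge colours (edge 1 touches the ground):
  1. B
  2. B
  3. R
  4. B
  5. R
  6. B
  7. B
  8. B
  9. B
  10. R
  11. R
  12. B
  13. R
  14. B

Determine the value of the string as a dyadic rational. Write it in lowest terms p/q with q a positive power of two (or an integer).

7115/4096

Prefix values for B B R B R B B B B R R B R B via {L|R} + simplicity:
step 1: add B to get B; options L={ 0 } R={  } gives 1
step 2: add B to get BB; options L={ 0 1 } R={  } gives 2
step 3: add R to get BBR; options L={ 0 1 } R={ 2 } gives 3/2
step 4: add B to get BBRB; options L={ 0 1 3/2 } R={ 2 } gives 7/4
step 5: add R to get BBRBR; options L={ 0 1 3/2 } R={ 7/4 2 } gives 13/8
step 6: add B to get BBRBRB; options L={ 0 1 3/2 13/8 } R={ 7/4 2 } gives 27/16
step 7: add B to get BBRBRBB; options L={ 0 1 3/2 13/8 27/16 } R={ 7/4 2 } gives 55/32
step 8: add B to get BBRBRBBB; options L={ 0 1 3/2 13/8 27/16 55/32 } R={ 7/4 2 } gives 111/64
step 9: add B to get BBRBRBBBB; options L={ 0 1 3/2 13/8 27/16 55/32 111/64 } R={ 7/4 2 } gives 223/128
step 10: add R to get BBRBRBBBBR; options L={ 0 1 3/2 13/8 27/16 55/32 111/64 } R={ 223/128 7/4 2 } gives 445/256
step 11: add R to get BBRBRBBBBRR; options L={ 0 1 3/2 13/8 27/16 55/32 111/64 } R={ 445/256 223/128 7/4 2 } gives 889/512
step 12: add B to get BBRBRBBBBRRB; options L={ 0 1 3/2 13/8 27/16 55/32 111/64 889/512 } R={ 445/256 223/128 7/4 2 } gives 1779/1024
step 13: add R to get BBRBRBBBBRRBR; options L={ 0 1 3/2 13/8 27/16 55/32 111/64 889/512 } R={ 1779/1024 445/256 223/128 7/4 2 } gives 3557/2048
step 14: add B to get BBRBRBBBBRRBRB; options L={ 0 1 3/2 13/8 27/16 55/32 111/64 889/512 3557/2048 } R={ 1779/1024 445/256 223/128 7/4 2 } gives 7115/4096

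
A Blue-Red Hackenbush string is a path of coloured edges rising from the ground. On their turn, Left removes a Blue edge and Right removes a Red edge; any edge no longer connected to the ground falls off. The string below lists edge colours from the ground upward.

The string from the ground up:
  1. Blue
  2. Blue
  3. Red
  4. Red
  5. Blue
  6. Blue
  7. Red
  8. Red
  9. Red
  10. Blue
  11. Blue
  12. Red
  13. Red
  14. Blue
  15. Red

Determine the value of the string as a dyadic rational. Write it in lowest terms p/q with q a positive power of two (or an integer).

11365/8192

g_1 [B]  L=[0]  R=[]  ⇒ 1
g_2 [BB]  L=[0,1]  R=[]  ⇒ 2
g_3 [BBR]  L=[0,1]  R=[2]  ⇒ 3/2
g_4 [BBRR]  L=[0,1]  R=[3/2,2]  ⇒ 5/4
g_5 [BBRRB]  L=[0,1,5/4]  R=[3/2,2]  ⇒ 11/8
g_6 [BBRRBB]  L=[0,1,5/4,11/8]  R=[3/2,2]  ⇒ 23/16
g_7 [BBRRBBR]  L=[0,1,5/4,11/8]  R=[23/16,3/2,2]  ⇒ 45/32
g_8 [BBRRBBRR]  L=[0,1,5/4,11/8]  R=[45/32,23/16,3/2,2]  ⇒ 89/64
g_9 [BBRRBBRRR]  L=[0,1,5/4,11/8]  R=[89/64,45/32,23/16,3/2,2]  ⇒ 177/128
g_10 [BBRRBBRRRB]  L=[0,1,5/4,11/8,177/128]  R=[89/64,45/32,23/16,3/2,2]  ⇒ 355/256
g_11 [BBRRBBRRRBB]  L=[0,1,5/4,11/8,177/128,355/256]  R=[89/64,45/32,23/16,3/2,2]  ⇒ 711/512
g_12 [BBRRBBRRRBBR]  L=[0,1,5/4,11/8,177/128,355/256]  R=[711/512,89/64,45/32,23/16,3/2,2]  ⇒ 1421/1024
g_13 [BBRRBBRRRBBRR]  L=[0,1,5/4,11/8,177/128,355/256]  R=[1421/1024,711/512,89/64,45/32,23/16,3/2,2]  ⇒ 2841/2048
g_14 [BBRRBBRRRBBRRB]  L=[0,1,5/4,11/8,177/128,355/256,2841/2048]  R=[1421/1024,711/512,89/64,45/32,23/16,3/2,2]  ⇒ 5683/4096
g_15 [BBRRBBRRRBBRRBR]  L=[0,1,5/4,11/8,177/128,355/256,2841/2048]  R=[5683/4096,1421/1024,711/512,89/64,45/32,23/16,3/2,2]  ⇒ 11365/8192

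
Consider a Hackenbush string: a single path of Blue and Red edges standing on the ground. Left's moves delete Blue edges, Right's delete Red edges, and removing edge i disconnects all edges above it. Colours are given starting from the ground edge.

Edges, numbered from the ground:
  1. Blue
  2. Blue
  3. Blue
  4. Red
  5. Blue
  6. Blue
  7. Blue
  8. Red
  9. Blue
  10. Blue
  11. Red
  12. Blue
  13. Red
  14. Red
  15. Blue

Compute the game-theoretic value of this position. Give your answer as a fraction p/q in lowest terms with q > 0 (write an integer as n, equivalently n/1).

11987/4096

Recurse on prefixes of the 15-edge string Blue Blue Blue Red Blue Blue Blue Red Blue Blue Red Blue Red Red Blue:
G(B) = { 0 | none } = 1
G(BB) = { 0; 1 | none } = 2
G(BBB) = { 0; 1; 2 | none } = 3
G(BBBR) = { 0; 1; 2 | 3 } = 5/2
G(BBBRB) = { 0; 1; 2; 5/2 | 3 } = 11/4
G(BBBRBB) = { 0; 1; 2; 5/2; 11/4 | 3 } = 23/8
G(BBBRBBB) = { 0; 1; 2; 5/2; 11/4; 23/8 | 3 } = 47/16
G(BBBRBBBR) = { 0; 1; 2; 5/2; 11/4; 23/8 | 47/16; 3 } = 93/32
G(BBBRBBBRB) = { 0; 1; 2; 5/2; 11/4; 23/8; 93/32 | 47/16; 3 } = 187/64
G(BBBRBBBRBB) = { 0; 1; 2; 5/2; 11/4; 23/8; 93/32; 187/64 | 47/16; 3 } = 375/128
G(BBBRBBBRBBR) = { 0; 1; 2; 5/2; 11/4; 23/8; 93/32; 187/64 | 375/128; 47/16; 3 } = 749/256
G(BBBRBBBRBBRB) = { 0; 1; 2; 5/2; 11/4; 23/8; 93/32; 187/64; 749/256 | 375/128; 47/16; 3 } = 1499/512
G(BBBRBBBRBBRBR) = { 0; 1; 2; 5/2; 11/4; 23/8; 93/32; 187/64; 749/256 | 1499/512; 375/128; 47/16; 3 } = 2997/1024
G(BBBRBBBRBBRBRR) = { 0; 1; 2; 5/2; 11/4; 23/8; 93/32; 187/64; 749/256 | 2997/1024; 1499/512; 375/128; 47/16; 3 } = 5993/2048
G(BBBRBBBRBBRBRRB) = { 0; 1; 2; 5/2; 11/4; 23/8; 93/32; 187/64; 749/256; 5993/2048 | 2997/1024; 1499/512; 375/128; 47/16; 3 } = 11987/4096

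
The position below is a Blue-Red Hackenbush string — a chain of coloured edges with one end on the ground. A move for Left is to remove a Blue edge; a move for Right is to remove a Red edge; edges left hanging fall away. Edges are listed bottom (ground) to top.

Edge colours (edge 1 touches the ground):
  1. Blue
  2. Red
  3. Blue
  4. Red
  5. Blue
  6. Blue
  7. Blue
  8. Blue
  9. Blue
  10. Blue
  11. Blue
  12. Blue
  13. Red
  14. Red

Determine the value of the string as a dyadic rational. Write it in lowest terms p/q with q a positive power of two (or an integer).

6137/8192

Prefix values for Blue Red Blue Red Blue Blue Blue Blue Blue Blue Blue Blue Red Red via {L|R} + simplicity:
step 1: add Blue to get B; options L={ 0 } R={ · } → 1
step 2: add Red to get BR; options L={ 0 } R={ 1 } → 1/2
step 3: add Blue to get BRB; options L={ 0,1/2 } R={ 1 } → 3/4
step 4: add Red to get BRBR; options L={ 0,1/2 } R={ 3/4,1 } → 5/8
step 5: add Blue to get BRBRB; options L={ 0,1/2,5/8 } R={ 3/4,1 } → 11/16
step 6: add Blue to get BRBRBB; options L={ 0,1/2,5/8,11/16 } R={ 3/4,1 } → 23/32
step 7: add Blue to get BRBRBBB; options L={ 0,1/2,5/8,11/16,23/32 } R={ 3/4,1 } → 47/64
step 8: add Blue to get BRBRBBBB; options L={ 0,1/2,5/8,11/16,23/32,47/64 } R={ 3/4,1 } → 95/128
step 9: add Blue to get BRBRBBBBB; options L={ 0,1/2,5/8,11/16,23/32,47/64,95/128 } R={ 3/4,1 } → 191/256
step 10: add Blue to get BRBRBBBBBB; options L={ 0,1/2,5/8,11/16,23/32,47/64,95/128,191/256 } R={ 3/4,1 } → 383/512
step 11: add Blue to get BRBRBBBBBBB; options L={ 0,1/2,5/8,11/16,23/32,47/64,95/128,191/256,383/512 } R={ 3/4,1 } → 767/1024
step 12: add Blue to get BRBRBBBBBBBB; options L={ 0,1/2,5/8,11/16,23/32,47/64,95/128,191/256,383/512,767/1024 } R={ 3/4,1 } → 1535/2048
step 13: add Red to get BRBRBBBBBBBBR; options L={ 0,1/2,5/8,11/16,23/32,47/64,95/128,191/256,383/512,767/1024 } R={ 1535/2048,3/4,1 } → 3069/4096
step 14: add Red to get BRBRBBBBBBBBRR; options L={ 0,1/2,5/8,11/16,23/32,47/64,95/128,191/256,383/512,767/1024 } R={ 3069/4096,1535/2048,3/4,1 } → 6137/8192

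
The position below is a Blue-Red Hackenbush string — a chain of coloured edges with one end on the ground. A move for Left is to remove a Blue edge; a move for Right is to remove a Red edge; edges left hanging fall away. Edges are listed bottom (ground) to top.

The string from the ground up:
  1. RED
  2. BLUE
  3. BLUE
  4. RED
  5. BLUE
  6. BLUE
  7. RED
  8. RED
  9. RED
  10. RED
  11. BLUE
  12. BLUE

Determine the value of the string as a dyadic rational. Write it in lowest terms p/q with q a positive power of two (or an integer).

Prefix values for RED BLUE BLUE RED BLUE BLUE RED RED RED RED BLUE BLUE via {L|R} + simplicity:
R: Left { · }, Right { 0 } ⇒ simplest -1
RB: Left { -1 }, Right { 0 } ⇒ simplest -1/2
RBB: Left { -1,-1/2 }, Right { 0 } ⇒ simplest -1/4
RBBR: Left { -1,-1/2 }, Right { -1/4,0 } ⇒ simplest -3/8
RBBRB: Left { -1,-1/2,-3/8 }, Right { -1/4,0 } ⇒ simplest -5/16
RBBRBB: Left { -1,-1/2,-3/8,-5/16 }, Right { -1/4,0 } ⇒ simplest -9/32
RBBRBBR: Left { -1,-1/2,-3/8,-5/16 }, Right { -9/32,-1/4,0 } ⇒ simplest -19/64
RBBRBBRR: Left { -1,-1/2,-3/8,-5/16 }, Right { -19/64,-9/32,-1/4,0 } ⇒ simplest -39/128
RBBRBBRRR: Left { -1,-1/2,-3/8,-5/16 }, Right { -39/128,-19/64,-9/32,-1/4,0 } ⇒ simplest -79/256
RBBRBBRRRR: Left { -1,-1/2,-3/8,-5/16 }, Right { -79/256,-39/128,-19/64,-9/32,-1/4,0 } ⇒ simplest -159/512
RBBRBBRRRRB: Left { -1,-1/2,-3/8,-5/16,-159/512 }, Right { -79/256,-39/128,-19/64,-9/32,-1/4,0 } ⇒ simplest -317/1024
RBBRBBRRRRBB: Left { -1,-1/2,-3/8,-5/16,-159/512,-317/1024 }, Right { -79/256,-39/128,-19/64,-9/32,-1/4,0 } ⇒ simplest -633/2048

-633/2048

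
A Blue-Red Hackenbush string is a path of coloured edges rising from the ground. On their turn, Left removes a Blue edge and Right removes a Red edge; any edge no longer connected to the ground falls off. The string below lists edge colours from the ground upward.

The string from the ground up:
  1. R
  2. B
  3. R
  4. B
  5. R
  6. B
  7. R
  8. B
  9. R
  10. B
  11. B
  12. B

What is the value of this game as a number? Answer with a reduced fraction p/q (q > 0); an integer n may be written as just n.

Recurse on prefixes of the 12-edge string R B R B R B R B R B B B:
val_1 [R]  L=[—]  R=[0]  so -1
val_2 [RB]  L=[-1]  R=[0]  so -1/2
val_3 [RBR]  L=[-1]  R=[-1/2,0]  so -3/4
val_4 [RBRB]  L=[-1,-3/4]  R=[-1/2,0]  so -5/8
val_5 [RBRBR]  L=[-1,-3/4]  R=[-5/8,-1/2,0]  so -11/16
val_6 [RBRBRB]  L=[-1,-3/4,-11/16]  R=[-5/8,-1/2,0]  so -21/32
val_7 [RBRBRBR]  L=[-1,-3/4,-11/16]  R=[-21/32,-5/8,-1/2,0]  so -43/64
val_8 [RBRBRBRB]  L=[-1,-3/4,-11/16,-43/64]  R=[-21/32,-5/8,-1/2,0]  so -85/128
val_9 [RBRBRBRBR]  L=[-1,-3/4,-11/16,-43/64]  R=[-85/128,-21/32,-5/8,-1/2,0]  so -171/256
val_10 [RBRBRBRBRB]  L=[-1,-3/4,-11/16,-43/64,-171/256]  R=[-85/128,-21/32,-5/8,-1/2,0]  so -341/512
val_11 [RBRBRBRBRBB]  L=[-1,-3/4,-11/16,-43/64,-171/256,-341/512]  R=[-85/128,-21/32,-5/8,-1/2,0]  so -681/1024
val_12 [RBRBRBRBRBBB]  L=[-1,-3/4,-11/16,-43/64,-171/256,-341/512,-681/1024]  R=[-85/128,-21/32,-5/8,-1/2,0]  so -1361/2048

-1361/2048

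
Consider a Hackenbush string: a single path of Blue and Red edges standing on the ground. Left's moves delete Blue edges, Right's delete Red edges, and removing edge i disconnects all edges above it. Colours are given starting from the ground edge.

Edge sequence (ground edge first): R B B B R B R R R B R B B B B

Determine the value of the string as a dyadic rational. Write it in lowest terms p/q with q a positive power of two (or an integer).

-2977/16384

R: Left { none }, Right { 0 } so simplest -1
RB: Left { -1 }, Right { 0 } so simplest -1/2
RBB: Left { -1 -1/2 }, Right { 0 } so simplest -1/4
RBBB: Left { -1 -1/2 -1/4 }, Right { 0 } so simplest -1/8
RBBBR: Left { -1 -1/2 -1/4 }, Right { -1/8 0 } so simplest -3/16
RBBBRB: Left { -1 -1/2 -1/4 -3/16 }, Right { -1/8 0 } so simplest -5/32
RBBBRBR: Left { -1 -1/2 -1/4 -3/16 }, Right { -5/32 -1/8 0 } so simplest -11/64
RBBBRBRR: Left { -1 -1/2 -1/4 -3/16 }, Right { -11/64 -5/32 -1/8 0 } so simplest -23/128
RBBBRBRRR: Left { -1 -1/2 -1/4 -3/16 }, Right { -23/128 -11/64 -5/32 -1/8 0 } so simplest -47/256
RBBBRBRRRB: Left { -1 -1/2 -1/4 -3/16 -47/256 }, Right { -23/128 -11/64 -5/32 -1/8 0 } so simplest -93/512
RBBBRBRRRBR: Left { -1 -1/2 -1/4 -3/16 -47/256 }, Right { -93/512 -23/128 -11/64 -5/32 -1/8 0 } so simplest -187/1024
RBBBRBRRRBRB: Left { -1 -1/2 -1/4 -3/16 -47/256 -187/1024 }, Right { -93/512 -23/128 -11/64 -5/32 -1/8 0 } so simplest -373/2048
RBBBRBRRRBRBB: Left { -1 -1/2 -1/4 -3/16 -47/256 -187/1024 -373/2048 }, Right { -93/512 -23/128 -11/64 -5/32 -1/8 0 } so simplest -745/4096
RBBBRBRRRBRBBB: Left { -1 -1/2 -1/4 -3/16 -47/256 -187/1024 -373/2048 -745/4096 }, Right { -93/512 -23/128 -11/64 -5/32 -1/8 0 } so simplest -1489/8192
RBBBRBRRRBRBBBB: Left { -1 -1/2 -1/4 -3/16 -47/256 -187/1024 -373/2048 -745/4096 -1489/8192 }, Right { -93/512 -23/128 -11/64 -5/32 -1/8 0 } so simplest -2977/16384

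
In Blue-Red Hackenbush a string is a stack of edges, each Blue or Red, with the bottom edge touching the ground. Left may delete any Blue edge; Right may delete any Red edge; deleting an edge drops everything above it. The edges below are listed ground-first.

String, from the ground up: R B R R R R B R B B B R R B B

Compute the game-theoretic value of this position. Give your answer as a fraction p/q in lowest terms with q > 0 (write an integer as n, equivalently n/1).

-15641/16384

Recurse on prefixes of the 15-edge string R B R R R R B R B B B R R B B:
v_1 [R]  L=[∅]  R=[0]  so -1
v_2 [RB]  L=[-1]  R=[0]  so -1/2
v_3 [RBR]  L=[-1]  R=[-1/2; 0]  so -3/4
v_4 [RBRR]  L=[-1]  R=[-3/4; -1/2; 0]  so -7/8
v_5 [RBRRR]  L=[-1]  R=[-7/8; -3/4; -1/2; 0]  so -15/16
v_6 [RBRRRR]  L=[-1]  R=[-15/16; -7/8; -3/4; -1/2; 0]  so -31/32
v_7 [RBRRRRB]  L=[-1; -31/32]  R=[-15/16; -7/8; -3/4; -1/2; 0]  so -61/64
v_8 [RBRRRRBR]  L=[-1; -31/32]  R=[-61/64; -15/16; -7/8; -3/4; -1/2; 0]  so -123/128
v_9 [RBRRRRBRB]  L=[-1; -31/32; -123/128]  R=[-61/64; -15/16; -7/8; -3/4; -1/2; 0]  so -245/256
v_10 [RBRRRRBRBB]  L=[-1; -31/32; -123/128; -245/256]  R=[-61/64; -15/16; -7/8; -3/4; -1/2; 0]  so -489/512
v_11 [RBRRRRBRBBB]  L=[-1; -31/32; -123/128; -245/256; -489/512]  R=[-61/64; -15/16; -7/8; -3/4; -1/2; 0]  so -977/1024
v_12 [RBRRRRBRBBBR]  L=[-1; -31/32; -123/128; -245/256; -489/512]  R=[-977/1024; -61/64; -15/16; -7/8; -3/4; -1/2; 0]  so -1955/2048
v_13 [RBRRRRBRBBBRR]  L=[-1; -31/32; -123/128; -245/256; -489/512]  R=[-1955/2048; -977/1024; -61/64; -15/16; -7/8; -3/4; -1/2; 0]  so -3911/4096
v_14 [RBRRRRBRBBBRRB]  L=[-1; -31/32; -123/128; -245/256; -489/512; -3911/4096]  R=[-1955/2048; -977/1024; -61/64; -15/16; -7/8; -3/4; -1/2; 0]  so -7821/8192
v_15 [RBRRRRBRBBBRRBB]  L=[-1; -31/32; -123/128; -245/256; -489/512; -3911/4096; -7821/8192]  R=[-1955/2048; -977/1024; -61/64; -15/16; -7/8; -3/4; -1/2; 0]  so -15641/16384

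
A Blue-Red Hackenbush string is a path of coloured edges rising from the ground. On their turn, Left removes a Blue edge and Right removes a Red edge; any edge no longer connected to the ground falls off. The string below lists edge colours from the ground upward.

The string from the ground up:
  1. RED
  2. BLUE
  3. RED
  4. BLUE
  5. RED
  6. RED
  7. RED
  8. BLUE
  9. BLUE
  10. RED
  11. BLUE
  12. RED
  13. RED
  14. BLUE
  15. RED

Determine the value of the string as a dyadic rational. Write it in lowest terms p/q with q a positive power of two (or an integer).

-11867/16384

Prefix values for RED BLUE RED BLUE RED RED RED BLUE BLUE RED BLUE RED RED BLUE RED via {L|R} + simplicity:
G_1 [R]  L=[(no moves)]  R=[0]  = -1
G_2 [RB]  L=[-1]  R=[0]  = -1/2
G_3 [RBR]  L=[-1]  R=[-1/2, 0]  = -3/4
G_4 [RBRB]  L=[-1, -3/4]  R=[-1/2, 0]  = -5/8
G_5 [RBRBR]  L=[-1, -3/4]  R=[-5/8, -1/2, 0]  = -11/16
G_6 [RBRBRR]  L=[-1, -3/4]  R=[-11/16, -5/8, -1/2, 0]  = -23/32
G_7 [RBRBRRR]  L=[-1, -3/4]  R=[-23/32, -11/16, -5/8, -1/2, 0]  = -47/64
G_8 [RBRBRRRB]  L=[-1, -3/4, -47/64]  R=[-23/32, -11/16, -5/8, -1/2, 0]  = -93/128
G_9 [RBRBRRRBB]  L=[-1, -3/4, -47/64, -93/128]  R=[-23/32, -11/16, -5/8, -1/2, 0]  = -185/256
G_10 [RBRBRRRBBR]  L=[-1, -3/4, -47/64, -93/128]  R=[-185/256, -23/32, -11/16, -5/8, -1/2, 0]  = -371/512
G_11 [RBRBRRRBBRB]  L=[-1, -3/4, -47/64, -93/128, -371/512]  R=[-185/256, -23/32, -11/16, -5/8, -1/2, 0]  = -741/1024
G_12 [RBRBRRRBBRBR]  L=[-1, -3/4, -47/64, -93/128, -371/512]  R=[-741/1024, -185/256, -23/32, -11/16, -5/8, -1/2, 0]  = -1483/2048
G_13 [RBRBRRRBBRBRR]  L=[-1, -3/4, -47/64, -93/128, -371/512]  R=[-1483/2048, -741/1024, -185/256, -23/32, -11/16, -5/8, -1/2, 0]  = -2967/4096
G_14 [RBRBRRRBBRBRRB]  L=[-1, -3/4, -47/64, -93/128, -371/512, -2967/4096]  R=[-1483/2048, -741/1024, -185/256, -23/32, -11/16, -5/8, -1/2, 0]  = -5933/8192
G_15 [RBRBRRRBBRBRRBR]  L=[-1, -3/4, -47/64, -93/128, -371/512, -2967/4096]  R=[-5933/8192, -1483/2048, -741/1024, -185/256, -23/32, -11/16, -5/8, -1/2, 0]  = -11867/16384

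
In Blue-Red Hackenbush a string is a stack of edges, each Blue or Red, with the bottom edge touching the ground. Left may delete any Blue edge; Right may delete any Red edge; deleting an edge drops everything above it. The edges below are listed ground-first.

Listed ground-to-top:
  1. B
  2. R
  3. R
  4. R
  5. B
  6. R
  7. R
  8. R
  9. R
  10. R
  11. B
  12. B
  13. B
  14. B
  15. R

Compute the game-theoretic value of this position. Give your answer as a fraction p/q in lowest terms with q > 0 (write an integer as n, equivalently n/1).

Recurse on prefixes of the 15-edge string B R R R B R R R R R B B B B R:
B: Left { 0 }, Right { (no moves) } => simplest 1
BR: Left { 0 }, Right { 1 } => simplest 1/2
BRR: Left { 0 }, Right { 1/2,1 } => simplest 1/4
BRRR: Left { 0 }, Right { 1/4,1/2,1 } => simplest 1/8
BRRRB: Left { 0,1/8 }, Right { 1/4,1/2,1 } => simplest 3/16
BRRRBR: Left { 0,1/8 }, Right { 3/16,1/4,1/2,1 } => simplest 5/32
BRRRBRR: Left { 0,1/8 }, Right { 5/32,3/16,1/4,1/2,1 } => simplest 9/64
BRRRBRRR: Left { 0,1/8 }, Right { 9/64,5/32,3/16,1/4,1/2,1 } => simplest 17/128
BRRRBRRRR: Left { 0,1/8 }, Right { 17/128,9/64,5/32,3/16,1/4,1/2,1 } => simplest 33/256
BRRRBRRRRR: Left { 0,1/8 }, Right { 33/256,17/128,9/64,5/32,3/16,1/4,1/2,1 } => simplest 65/512
BRRRBRRRRRB: Left { 0,1/8,65/512 }, Right { 33/256,17/128,9/64,5/32,3/16,1/4,1/2,1 } => simplest 131/1024
BRRRBRRRRRBB: Left { 0,1/8,65/512,131/1024 }, Right { 33/256,17/128,9/64,5/32,3/16,1/4,1/2,1 } => simplest 263/2048
BRRRBRRRRRBBB: Left { 0,1/8,65/512,131/1024,263/2048 }, Right { 33/256,17/128,9/64,5/32,3/16,1/4,1/2,1 } => simplest 527/4096
BRRRBRRRRRBBBB: Left { 0,1/8,65/512,131/1024,263/2048,527/4096 }, Right { 33/256,17/128,9/64,5/32,3/16,1/4,1/2,1 } => simplest 1055/8192
BRRRBRRRRRBBBBR: Left { 0,1/8,65/512,131/1024,263/2048,527/4096 }, Right { 1055/8192,33/256,17/128,9/64,5/32,3/16,1/4,1/2,1 } => simplest 2109/16384

2109/16384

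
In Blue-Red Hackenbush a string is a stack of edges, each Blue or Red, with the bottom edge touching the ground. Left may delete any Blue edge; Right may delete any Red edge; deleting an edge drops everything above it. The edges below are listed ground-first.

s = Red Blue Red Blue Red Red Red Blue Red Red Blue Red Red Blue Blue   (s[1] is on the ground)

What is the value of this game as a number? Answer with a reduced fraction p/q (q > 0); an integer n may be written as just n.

-11993/16384

Recurse on prefixes of the 15-edge string Red Blue Red Blue Red Red Red Blue Red Red Blue Red Red Blue Blue:
G(R) = { (no moves) | 0 } ⇒ -1
G(RB) = { -1 | 0 } ⇒ -1/2
G(RBR) = { -1 | -1/2 0 } ⇒ -3/4
G(RBRB) = { -1 -3/4 | -1/2 0 } ⇒ -5/8
G(RBRBR) = { -1 -3/4 | -5/8 -1/2 0 } ⇒ -11/16
G(RBRBRR) = { -1 -3/4 | -11/16 -5/8 -1/2 0 } ⇒ -23/32
G(RBRBRRR) = { -1 -3/4 | -23/32 -11/16 -5/8 -1/2 0 } ⇒ -47/64
G(RBRBRRRB) = { -1 -3/4 -47/64 | -23/32 -11/16 -5/8 -1/2 0 } ⇒ -93/128
G(RBRBRRRBR) = { -1 -3/4 -47/64 | -93/128 -23/32 -11/16 -5/8 -1/2 0 } ⇒ -187/256
G(RBRBRRRBRR) = { -1 -3/4 -47/64 | -187/256 -93/128 -23/32 -11/16 -5/8 -1/2 0 } ⇒ -375/512
G(RBRBRRRBRRB) = { -1 -3/4 -47/64 -375/512 | -187/256 -93/128 -23/32 -11/16 -5/8 -1/2 0 } ⇒ -749/1024
G(RBRBRRRBRRBR) = { -1 -3/4 -47/64 -375/512 | -749/1024 -187/256 -93/128 -23/32 -11/16 -5/8 -1/2 0 } ⇒ -1499/2048
G(RBRBRRRBRRBRR) = { -1 -3/4 -47/64 -375/512 | -1499/2048 -749/1024 -187/256 -93/128 -23/32 -11/16 -5/8 -1/2 0 } ⇒ -2999/4096
G(RBRBRRRBRRBRRB) = { -1 -3/4 -47/64 -375/512 -2999/4096 | -1499/2048 -749/1024 -187/256 -93/128 -23/32 -11/16 -5/8 -1/2 0 } ⇒ -5997/8192
G(RBRBRRRBRRBRRBB) = { -1 -3/4 -47/64 -375/512 -2999/4096 -5997/8192 | -1499/2048 -749/1024 -187/256 -93/128 -23/32 -11/16 -5/8 -1/2 0 } ⇒ -11993/16384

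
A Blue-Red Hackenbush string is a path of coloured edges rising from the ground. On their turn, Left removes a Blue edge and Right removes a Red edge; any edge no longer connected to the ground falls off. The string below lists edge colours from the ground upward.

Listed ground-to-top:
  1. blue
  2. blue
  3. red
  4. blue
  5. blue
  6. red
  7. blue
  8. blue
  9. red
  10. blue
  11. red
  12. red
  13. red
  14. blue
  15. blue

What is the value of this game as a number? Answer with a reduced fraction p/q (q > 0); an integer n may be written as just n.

15175/8192

Prefix values for blue blue red blue blue red blue blue red blue red red red blue blue via {L|R} + simplicity:
G_1 [b]  L=[0]  R=[(no moves)]  => 1
G_2 [bb]  L=[0, 1]  R=[(no moves)]  => 2
G_3 [bbr]  L=[0, 1]  R=[2]  => 3/2
G_4 [bbrb]  L=[0, 1, 3/2]  R=[2]  => 7/4
G_5 [bbrbb]  L=[0, 1, 3/2, 7/4]  R=[2]  => 15/8
G_6 [bbrbbr]  L=[0, 1, 3/2, 7/4]  R=[15/8, 2]  => 29/16
G_7 [bbrbbrb]  L=[0, 1, 3/2, 7/4, 29/16]  R=[15/8, 2]  => 59/32
G_8 [bbrbbrbb]  L=[0, 1, 3/2, 7/4, 29/16, 59/32]  R=[15/8, 2]  => 119/64
G_9 [bbrbbrbbr]  L=[0, 1, 3/2, 7/4, 29/16, 59/32]  R=[119/64, 15/8, 2]  => 237/128
G_10 [bbrbbrbbrb]  L=[0, 1, 3/2, 7/4, 29/16, 59/32, 237/128]  R=[119/64, 15/8, 2]  => 475/256
G_11 [bbrbbrbbrbr]  L=[0, 1, 3/2, 7/4, 29/16, 59/32, 237/128]  R=[475/256, 119/64, 15/8, 2]  => 949/512
G_12 [bbrbbrbbrbrr]  L=[0, 1, 3/2, 7/4, 29/16, 59/32, 237/128]  R=[949/512, 475/256, 119/64, 15/8, 2]  => 1897/1024
G_13 [bbrbbrbbrbrrr]  L=[0, 1, 3/2, 7/4, 29/16, 59/32, 237/128]  R=[1897/1024, 949/512, 475/256, 119/64, 15/8, 2]  => 3793/2048
G_14 [bbrbbrbbrbrrrb]  L=[0, 1, 3/2, 7/4, 29/16, 59/32, 237/128, 3793/2048]  R=[1897/1024, 949/512, 475/256, 119/64, 15/8, 2]  => 7587/4096
G_15 [bbrbbrbbrbrrrbb]  L=[0, 1, 3/2, 7/4, 29/16, 59/32, 237/128, 3793/2048, 7587/4096]  R=[1897/1024, 949/512, 475/256, 119/64, 15/8, 2]  => 15175/8192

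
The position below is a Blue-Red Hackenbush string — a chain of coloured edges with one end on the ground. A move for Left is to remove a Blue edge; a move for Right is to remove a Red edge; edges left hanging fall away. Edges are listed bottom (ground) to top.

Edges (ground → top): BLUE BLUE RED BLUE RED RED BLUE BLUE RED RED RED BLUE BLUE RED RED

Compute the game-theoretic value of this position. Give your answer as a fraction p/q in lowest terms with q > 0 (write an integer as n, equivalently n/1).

13081/8192

value(B) = { 0 | ∅ } -> 1
value(BB) = { 0; 1 | ∅ } -> 2
value(BBR) = { 0; 1 | 2 } -> 3/2
value(BBRB) = { 0; 1; 3/2 | 2 } -> 7/4
value(BBRBR) = { 0; 1; 3/2 | 7/4; 2 } -> 13/8
value(BBRBRR) = { 0; 1; 3/2 | 13/8; 7/4; 2 } -> 25/16
value(BBRBRRB) = { 0; 1; 3/2; 25/16 | 13/8; 7/4; 2 } -> 51/32
value(BBRBRRBB) = { 0; 1; 3/2; 25/16; 51/32 | 13/8; 7/4; 2 } -> 103/64
value(BBRBRRBBR) = { 0; 1; 3/2; 25/16; 51/32 | 103/64; 13/8; 7/4; 2 } -> 205/128
value(BBRBRRBBRR) = { 0; 1; 3/2; 25/16; 51/32 | 205/128; 103/64; 13/8; 7/4; 2 } -> 409/256
value(BBRBRRBBRRR) = { 0; 1; 3/2; 25/16; 51/32 | 409/256; 205/128; 103/64; 13/8; 7/4; 2 } -> 817/512
value(BBRBRRBBRRRB) = { 0; 1; 3/2; 25/16; 51/32; 817/512 | 409/256; 205/128; 103/64; 13/8; 7/4; 2 } -> 1635/1024
value(BBRBRRBBRRRBB) = { 0; 1; 3/2; 25/16; 51/32; 817/512; 1635/1024 | 409/256; 205/128; 103/64; 13/8; 7/4; 2 } -> 3271/2048
value(BBRBRRBBRRRBBR) = { 0; 1; 3/2; 25/16; 51/32; 817/512; 1635/1024 | 3271/2048; 409/256; 205/128; 103/64; 13/8; 7/4; 2 } -> 6541/4096
value(BBRBRRBBRRRBBRR) = { 0; 1; 3/2; 25/16; 51/32; 817/512; 1635/1024 | 6541/4096; 3271/2048; 409/256; 205/128; 103/64; 13/8; 7/4; 2 } -> 13081/8192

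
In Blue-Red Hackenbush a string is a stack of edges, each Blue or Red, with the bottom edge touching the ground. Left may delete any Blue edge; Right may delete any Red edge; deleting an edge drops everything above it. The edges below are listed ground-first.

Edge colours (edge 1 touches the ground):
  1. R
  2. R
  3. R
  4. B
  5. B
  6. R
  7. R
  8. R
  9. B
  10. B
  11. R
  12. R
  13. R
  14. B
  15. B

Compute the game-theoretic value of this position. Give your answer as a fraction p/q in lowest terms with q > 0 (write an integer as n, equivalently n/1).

Build G(s[:k]) for k = 1..15, string s = R R R B B R R R B B R R R B B.
1 of 15 · R · max L −∞ · min R 0 gives -1
2 of 15 · RR · max L −∞ · min R -1 gives -2
3 of 15 · RRR · max L −∞ · min R -2 gives -3
4 of 15 · RRRB · max L -3 · min R -2 gives -5/2
5 of 15 · RRRBB · max L -5/2 · min R -2 gives -9/4
6 of 15 · RRRBBR · max L -5/2 · min R -9/4 gives -19/8
7 of 15 · RRRBBRR · max L -5/2 · min R -19/8 gives -39/16
8 of 15 · RRRBBRRR · max L -5/2 · min R -39/16 gives -79/32
9 of 15 · RRRBBRRRB · max L -79/32 · min R -39/16 gives -157/64
10 of 15 · RRRBBRRRBB · max L -157/64 · min R -39/16 gives -313/128
11 of 15 · RRRBBRRRBBR · max L -157/64 · min R -313/128 gives -627/256
12 of 15 · RRRBBRRRBBRR · max L -157/64 · min R -627/256 gives -1255/512
13 of 15 · RRRBBRRRBBRRR · max L -157/64 · min R -1255/512 gives -2511/1024
14 of 15 · RRRBBRRRBBRRRB · max L -2511/1024 · min R -1255/512 gives -5021/2048
15 of 15 · RRRBBRRRBBRRRBB · max L -5021/2048 · min R -1255/512 gives -10041/4096

-10041/4096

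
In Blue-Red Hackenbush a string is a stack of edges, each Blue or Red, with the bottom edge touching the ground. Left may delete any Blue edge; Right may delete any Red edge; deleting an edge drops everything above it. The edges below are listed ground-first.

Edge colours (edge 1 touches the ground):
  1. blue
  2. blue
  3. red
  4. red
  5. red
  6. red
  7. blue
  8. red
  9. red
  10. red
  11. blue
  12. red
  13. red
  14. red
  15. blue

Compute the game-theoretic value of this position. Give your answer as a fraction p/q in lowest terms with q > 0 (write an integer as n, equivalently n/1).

8739/8192

Recurse on prefixes of the 15-edge string blue blue red red red red blue red red red blue red red red blue:
step 1: add blue to get b; options L={ 0 } R={ — } -> 1
step 2: add blue to get bb; options L={ 0,1 } R={ — } -> 2
step 3: add red to get bbr; options L={ 0,1 } R={ 2 } -> 3/2
step 4: add red to get bbrr; options L={ 0,1 } R={ 3/2,2 } -> 5/4
step 5: add red to get bbrrr; options L={ 0,1 } R={ 5/4,3/2,2 } -> 9/8
step 6: add red to get bbrrrr; options L={ 0,1 } R={ 9/8,5/4,3/2,2 } -> 17/16
step 7: add blue to get bbrrrrb; options L={ 0,1,17/16 } R={ 9/8,5/4,3/2,2 } -> 35/32
step 8: add red to get bbrrrrbr; options L={ 0,1,17/16 } R={ 35/32,9/8,5/4,3/2,2 } -> 69/64
step 9: add red to get bbrrrrbrr; options L={ 0,1,17/16 } R={ 69/64,35/32,9/8,5/4,3/2,2 } -> 137/128
step 10: add red to get bbrrrrbrrr; options L={ 0,1,17/16 } R={ 137/128,69/64,35/32,9/8,5/4,3/2,2 } -> 273/256
step 11: add blue to get bbrrrrbrrrb; options L={ 0,1,17/16,273/256 } R={ 137/128,69/64,35/32,9/8,5/4,3/2,2 } -> 547/512
step 12: add red to get bbrrrrbrrrbr; options L={ 0,1,17/16,273/256 } R={ 547/512,137/128,69/64,35/32,9/8,5/4,3/2,2 } -> 1093/1024
step 13: add red to get bbrrrrbrrrbrr; options L={ 0,1,17/16,273/256 } R={ 1093/1024,547/512,137/128,69/64,35/32,9/8,5/4,3/2,2 } -> 2185/2048
step 14: add red to get bbrrrrbrrrbrrr; options L={ 0,1,17/16,273/256 } R={ 2185/2048,1093/1024,547/512,137/128,69/64,35/32,9/8,5/4,3/2,2 } -> 4369/4096
step 15: add blue to get bbrrrrbrrrbrrrb; options L={ 0,1,17/16,273/256,4369/4096 } R={ 2185/2048,1093/1024,547/512,137/128,69/64,35/32,9/8,5/4,3/2,2 } -> 8739/8192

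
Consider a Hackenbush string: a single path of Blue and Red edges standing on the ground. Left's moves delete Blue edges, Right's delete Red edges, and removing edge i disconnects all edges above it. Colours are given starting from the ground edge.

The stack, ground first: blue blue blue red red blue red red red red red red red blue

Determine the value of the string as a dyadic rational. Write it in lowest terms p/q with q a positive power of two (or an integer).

4611/2048

step 1: add blue to get b; options L={ 0 } R={ ∅ } so 1
step 2: add blue to get bb; options L={ 0; 1 } R={ ∅ } so 2
step 3: add blue to get bbb; options L={ 0; 1; 2 } R={ ∅ } so 3
step 4: add red to get bbbr; options L={ 0; 1; 2 } R={ 3 } so 5/2
step 5: add red to get bbbrr; options L={ 0; 1; 2 } R={ 5/2; 3 } so 9/4
step 6: add blue to get bbbrrb; options L={ 0; 1; 2; 9/4 } R={ 5/2; 3 } so 19/8
step 7: add red to get bbbrrbr; options L={ 0; 1; 2; 9/4 } R={ 19/8; 5/2; 3 } so 37/16
step 8: add red to get bbbrrbrr; options L={ 0; 1; 2; 9/4 } R={ 37/16; 19/8; 5/2; 3 } so 73/32
step 9: add red to get bbbrrbrrr; options L={ 0; 1; 2; 9/4 } R={ 73/32; 37/16; 19/8; 5/2; 3 } so 145/64
step 10: add red to get bbbrrbrrrr; options L={ 0; 1; 2; 9/4 } R={ 145/64; 73/32; 37/16; 19/8; 5/2; 3 } so 289/128
step 11: add red to get bbbrrbrrrrr; options L={ 0; 1; 2; 9/4 } R={ 289/128; 145/64; 73/32; 37/16; 19/8; 5/2; 3 } so 577/256
step 12: add red to get bbbrrbrrrrrr; options L={ 0; 1; 2; 9/4 } R={ 577/256; 289/128; 145/64; 73/32; 37/16; 19/8; 5/2; 3 } so 1153/512
step 13: add red to get bbbrrbrrrrrrr; options L={ 0; 1; 2; 9/4 } R={ 1153/512; 577/256; 289/128; 145/64; 73/32; 37/16; 19/8; 5/2; 3 } so 2305/1024
step 14: add blue to get bbbrrbrrrrrrrb; options L={ 0; 1; 2; 9/4; 2305/1024 } R={ 1153/512; 577/256; 289/128; 145/64; 73/32; 37/16; 19/8; 5/2; 3 } so 4611/2048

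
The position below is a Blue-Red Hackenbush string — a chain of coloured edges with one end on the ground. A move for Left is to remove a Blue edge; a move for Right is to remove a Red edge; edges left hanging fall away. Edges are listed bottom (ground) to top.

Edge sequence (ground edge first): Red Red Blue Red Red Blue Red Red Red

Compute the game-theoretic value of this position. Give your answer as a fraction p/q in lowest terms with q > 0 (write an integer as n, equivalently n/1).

-239/128

Recurse on prefixes of the 9-edge string Red Red Blue Red Red Blue Red Red Red:
step 1: add Red to get R; options L={  } R={ 0 } ⇒ -1
step 2: add Red to get RR; options L={  } R={ -1 0 } ⇒ -2
step 3: add Blue to get RRB; options L={ -2 } R={ -1 0 } ⇒ -3/2
step 4: add Red to get RRBR; options L={ -2 } R={ -3/2 -1 0 } ⇒ -7/4
step 5: add Red to get RRBRR; options L={ -2 } R={ -7/4 -3/2 -1 0 } ⇒ -15/8
step 6: add Blue to get RRBRRB; options L={ -2 -15/8 } R={ -7/4 -3/2 -1 0 } ⇒ -29/16
step 7: add Red to get RRBRRBR; options L={ -2 -15/8 } R={ -29/16 -7/4 -3/2 -1 0 } ⇒ -59/32
step 8: add Red to get RRBRRBRR; options L={ -2 -15/8 } R={ -59/32 -29/16 -7/4 -3/2 -1 0 } ⇒ -119/64
step 9: add Red to get RRBRRBRRR; options L={ -2 -15/8 } R={ -119/64 -59/32 -29/16 -7/4 -3/2 -1 0 } ⇒ -239/128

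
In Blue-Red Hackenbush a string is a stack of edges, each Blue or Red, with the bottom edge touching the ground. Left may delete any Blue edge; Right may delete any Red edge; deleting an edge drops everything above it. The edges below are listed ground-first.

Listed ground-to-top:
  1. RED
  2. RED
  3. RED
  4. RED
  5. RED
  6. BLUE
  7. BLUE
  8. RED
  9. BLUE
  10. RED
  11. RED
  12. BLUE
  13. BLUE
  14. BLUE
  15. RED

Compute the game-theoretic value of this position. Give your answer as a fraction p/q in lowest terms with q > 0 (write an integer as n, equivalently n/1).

-4451/1024

step 1: add RED to get R; options L={  } R={ 0 } gives -1
step 2: add RED to get RR; options L={  } R={ -1,0 } gives -2
step 3: add RED to get RRR; options L={  } R={ -2,-1,0 } gives -3
step 4: add RED to get RRRR; options L={  } R={ -3,-2,-1,0 } gives -4
step 5: add RED to get RRRRR; options L={  } R={ -4,-3,-2,-1,0 } gives -5
step 6: add BLUE to get RRRRRB; options L={ -5 } R={ -4,-3,-2,-1,0 } gives -9/2
step 7: add BLUE to get RRRRRBB; options L={ -5,-9/2 } R={ -4,-3,-2,-1,0 } gives -17/4
step 8: add RED to get RRRRRBBR; options L={ -5,-9/2 } R={ -17/4,-4,-3,-2,-1,0 } gives -35/8
step 9: add BLUE to get RRRRRBBRB; options L={ -5,-9/2,-35/8 } R={ -17/4,-4,-3,-2,-1,0 } gives -69/16
step 10: add RED to get RRRRRBBRBR; options L={ -5,-9/2,-35/8 } R={ -69/16,-17/4,-4,-3,-2,-1,0 } gives -139/32
step 11: add RED to get RRRRRBBRBRR; options L={ -5,-9/2,-35/8 } R={ -139/32,-69/16,-17/4,-4,-3,-2,-1,0 } gives -279/64
step 12: add BLUE to get RRRRRBBRBRRB; options L={ -5,-9/2,-35/8,-279/64 } R={ -139/32,-69/16,-17/4,-4,-3,-2,-1,0 } gives -557/128
step 13: add BLUE to get RRRRRBBRBRRBB; options L={ -5,-9/2,-35/8,-279/64,-557/128 } R={ -139/32,-69/16,-17/4,-4,-3,-2,-1,0 } gives -1113/256
step 14: add BLUE to get RRRRRBBRBRRBBB; options L={ -5,-9/2,-35/8,-279/64,-557/128,-1113/256 } R={ -139/32,-69/16,-17/4,-4,-3,-2,-1,0 } gives -2225/512
step 15: add RED to get RRRRRBBRBRRBBBR; options L={ -5,-9/2,-35/8,-279/64,-557/128,-1113/256 } R={ -2225/512,-139/32,-69/16,-17/4,-4,-3,-2,-1,0 } gives -4451/1024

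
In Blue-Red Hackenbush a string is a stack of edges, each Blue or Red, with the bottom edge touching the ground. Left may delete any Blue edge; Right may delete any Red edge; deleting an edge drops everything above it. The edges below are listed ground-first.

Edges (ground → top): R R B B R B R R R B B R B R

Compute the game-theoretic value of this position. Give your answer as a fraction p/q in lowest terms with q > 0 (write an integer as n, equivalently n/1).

-5579/4096

1 of 14 · R · max L −∞ · min R 0 => -1
2 of 14 · RR · max L −∞ · min R -1 => -2
3 of 14 · RRB · max L -2 · min R -1 => -3/2
4 of 14 · RRBB · max L -3/2 · min R -1 => -5/4
5 of 14 · RRBBR · max L -3/2 · min R -5/4 => -11/8
6 of 14 · RRBBRB · max L -11/8 · min R -5/4 => -21/16
7 of 14 · RRBBRBR · max L -11/8 · min R -21/16 => -43/32
8 of 14 · RRBBRBRR · max L -11/8 · min R -43/32 => -87/64
9 of 14 · RRBBRBRRR · max L -11/8 · min R -87/64 => -175/128
10 of 14 · RRBBRBRRRB · max L -175/128 · min R -87/64 => -349/256
11 of 14 · RRBBRBRRRBB · max L -349/256 · min R -87/64 => -697/512
12 of 14 · RRBBRBRRRBBR · max L -349/256 · min R -697/512 => -1395/1024
13 of 14 · RRBBRBRRRBBRB · max L -1395/1024 · min R -697/512 => -2789/2048
14 of 14 · RRBBRBRRRBBRBR · max L -1395/1024 · min R -2789/2048 => -5579/4096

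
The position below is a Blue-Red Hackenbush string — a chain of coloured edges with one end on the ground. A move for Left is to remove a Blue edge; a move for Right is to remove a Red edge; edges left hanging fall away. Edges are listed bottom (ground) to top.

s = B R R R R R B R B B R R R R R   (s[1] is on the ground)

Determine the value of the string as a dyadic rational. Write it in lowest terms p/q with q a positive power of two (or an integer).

B: Left { 0 }, Right { — } => simplest 1
BR: Left { 0 }, Right { 1 } => simplest 1/2
BRR: Left { 0 }, Right { 1/2, 1 } => simplest 1/4
BRRR: Left { 0 }, Right { 1/4, 1/2, 1 } => simplest 1/8
BRRRR: Left { 0 }, Right { 1/8, 1/4, 1/2, 1 } => simplest 1/16
BRRRRR: Left { 0 }, Right { 1/16, 1/8, 1/4, 1/2, 1 } => simplest 1/32
BRRRRRB: Left { 0, 1/32 }, Right { 1/16, 1/8, 1/4, 1/2, 1 } => simplest 3/64
BRRRRRBR: Left { 0, 1/32 }, Right { 3/64, 1/16, 1/8, 1/4, 1/2, 1 } => simplest 5/128
BRRRRRBRB: Left { 0, 1/32, 5/128 }, Right { 3/64, 1/16, 1/8, 1/4, 1/2, 1 } => simplest 11/256
BRRRRRBRBB: Left { 0, 1/32, 5/128, 11/256 }, Right { 3/64, 1/16, 1/8, 1/4, 1/2, 1 } => simplest 23/512
BRRRRRBRBBR: Left { 0, 1/32, 5/128, 11/256 }, Right { 23/512, 3/64, 1/16, 1/8, 1/4, 1/2, 1 } => simplest 45/1024
BRRRRRBRBBRR: Left { 0, 1/32, 5/128, 11/256 }, Right { 45/1024, 23/512, 3/64, 1/16, 1/8, 1/4, 1/2, 1 } => simplest 89/2048
BRRRRRBRBBRRR: Left { 0, 1/32, 5/128, 11/256 }, Right { 89/2048, 45/1024, 23/512, 3/64, 1/16, 1/8, 1/4, 1/2, 1 } => simplest 177/4096
BRRRRRBRBBRRRR: Left { 0, 1/32, 5/128, 11/256 }, Right { 177/4096, 89/2048, 45/1024, 23/512, 3/64, 1/16, 1/8, 1/4, 1/2, 1 } => simplest 353/8192
BRRRRRBRBBRRRRR: Left { 0, 1/32, 5/128, 11/256 }, Right { 353/8192, 177/4096, 89/2048, 45/1024, 23/512, 3/64, 1/16, 1/8, 1/4, 1/2, 1 } => simplest 705/16384

705/16384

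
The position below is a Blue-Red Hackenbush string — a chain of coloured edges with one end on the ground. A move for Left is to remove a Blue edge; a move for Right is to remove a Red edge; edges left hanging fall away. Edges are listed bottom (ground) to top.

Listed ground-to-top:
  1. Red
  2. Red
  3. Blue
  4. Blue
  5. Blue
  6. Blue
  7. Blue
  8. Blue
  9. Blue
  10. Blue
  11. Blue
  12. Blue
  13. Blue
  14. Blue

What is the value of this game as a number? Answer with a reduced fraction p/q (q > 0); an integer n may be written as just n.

-4097/4096

step 1: add Red to get R; options L={ ∅ } R={ 0 } -> -1
step 2: add Red to get RR; options L={ ∅ } R={ -1, 0 } -> -2
step 3: add Blue to get RRB; options L={ -2 } R={ -1, 0 } -> -3/2
step 4: add Blue to get RRBB; options L={ -2, -3/2 } R={ -1, 0 } -> -5/4
step 5: add Blue to get RRBBB; options L={ -2, -3/2, -5/4 } R={ -1, 0 } -> -9/8
step 6: add Blue to get RRBBBB; options L={ -2, -3/2, -5/4, -9/8 } R={ -1, 0 } -> -17/16
step 7: add Blue to get RRBBBBB; options L={ -2, -3/2, -5/4, -9/8, -17/16 } R={ -1, 0 } -> -33/32
step 8: add Blue to get RRBBBBBB; options L={ -2, -3/2, -5/4, -9/8, -17/16, -33/32 } R={ -1, 0 } -> -65/64
step 9: add Blue to get RRBBBBBBB; options L={ -2, -3/2, -5/4, -9/8, -17/16, -33/32, -65/64 } R={ -1, 0 } -> -129/128
step 10: add Blue to get RRBBBBBBBB; options L={ -2, -3/2, -5/4, -9/8, -17/16, -33/32, -65/64, -129/128 } R={ -1, 0 } -> -257/256
step 11: add Blue to get RRBBBBBBBBB; options L={ -2, -3/2, -5/4, -9/8, -17/16, -33/32, -65/64, -129/128, -257/256 } R={ -1, 0 } -> -513/512
step 12: add Blue to get RRBBBBBBBBBB; options L={ -2, -3/2, -5/4, -9/8, -17/16, -33/32, -65/64, -129/128, -257/256, -513/512 } R={ -1, 0 } -> -1025/1024
step 13: add Blue to get RRBBBBBBBBBBB; options L={ -2, -3/2, -5/4, -9/8, -17/16, -33/32, -65/64, -129/128, -257/256, -513/512, -1025/1024 } R={ -1, 0 } -> -2049/2048
step 14: add Blue to get RRBBBBBBBBBBBB; options L={ -2, -3/2, -5/4, -9/8, -17/16, -33/32, -65/64, -129/128, -257/256, -513/512, -1025/1024, -2049/2048 } R={ -1, 0 } -> -4097/4096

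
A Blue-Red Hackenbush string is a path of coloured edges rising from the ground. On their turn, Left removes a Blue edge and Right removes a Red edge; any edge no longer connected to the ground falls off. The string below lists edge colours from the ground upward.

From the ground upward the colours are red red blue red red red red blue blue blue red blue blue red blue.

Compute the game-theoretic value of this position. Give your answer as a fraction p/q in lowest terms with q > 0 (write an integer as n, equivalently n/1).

-15909/8192

Prefix values for red red blue red red red red blue blue blue red blue blue red blue via {L|R} + simplicity:
g(r) = {  | 0 } = -1
g(rr) = {  | -1, 0 } = -2
g(rrb) = { -2 | -1, 0 } = -3/2
g(rrbr) = { -2 | -3/2, -1, 0 } = -7/4
g(rrbrr) = { -2 | -7/4, -3/2, -1, 0 } = -15/8
g(rrbrrr) = { -2 | -15/8, -7/4, -3/2, -1, 0 } = -31/16
g(rrbrrrr) = { -2 | -31/16, -15/8, -7/4, -3/2, -1, 0 } = -63/32
g(rrbrrrrb) = { -2, -63/32 | -31/16, -15/8, -7/4, -3/2, -1, 0 } = -125/64
g(rrbrrrrbb) = { -2, -63/32, -125/64 | -31/16, -15/8, -7/4, -3/2, -1, 0 } = -249/128
g(rrbrrrrbbb) = { -2, -63/32, -125/64, -249/128 | -31/16, -15/8, -7/4, -3/2, -1, 0 } = -497/256
g(rrbrrrrbbbr) = { -2, -63/32, -125/64, -249/128 | -497/256, -31/16, -15/8, -7/4, -3/2, -1, 0 } = -995/512
g(rrbrrrrbbbrb) = { -2, -63/32, -125/64, -249/128, -995/512 | -497/256, -31/16, -15/8, -7/4, -3/2, -1, 0 } = -1989/1024
g(rrbrrrrbbbrbb) = { -2, -63/32, -125/64, -249/128, -995/512, -1989/1024 | -497/256, -31/16, -15/8, -7/4, -3/2, -1, 0 } = -3977/2048
g(rrbrrrrbbbrbbr) = { -2, -63/32, -125/64, -249/128, -995/512, -1989/1024 | -3977/2048, -497/256, -31/16, -15/8, -7/4, -3/2, -1, 0 } = -7955/4096
g(rrbrrrrbbbrbbrb) = { -2, -63/32, -125/64, -249/128, -995/512, -1989/1024, -7955/4096 | -3977/2048, -497/256, -31/16, -15/8, -7/4, -3/2, -1, 0 } = -15909/8192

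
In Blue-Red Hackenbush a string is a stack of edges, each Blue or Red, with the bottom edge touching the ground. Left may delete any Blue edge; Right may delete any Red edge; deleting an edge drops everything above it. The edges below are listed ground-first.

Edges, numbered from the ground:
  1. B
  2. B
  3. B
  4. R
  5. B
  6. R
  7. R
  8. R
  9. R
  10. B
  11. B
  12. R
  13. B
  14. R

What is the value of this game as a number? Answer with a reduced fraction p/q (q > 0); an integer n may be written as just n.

step 1: add B to get B; options L={ 0 } R={ · } ⇒ 1
step 2: add B to get BB; options L={ 0,1 } R={ · } ⇒ 2
step 3: add B to get BBB; options L={ 0,1,2 } R={ · } ⇒ 3
step 4: add R to get BBBR; options L={ 0,1,2 } R={ 3 } ⇒ 5/2
step 5: add B to get BBBRB; options L={ 0,1,2,5/2 } R={ 3 } ⇒ 11/4
step 6: add R to get BBBRBR; options L={ 0,1,2,5/2 } R={ 11/4,3 } ⇒ 21/8
step 7: add R to get BBBRBRR; options L={ 0,1,2,5/2 } R={ 21/8,11/4,3 } ⇒ 41/16
step 8: add R to get BBBRBRRR; options L={ 0,1,2,5/2 } R={ 41/16,21/8,11/4,3 } ⇒ 81/32
step 9: add R to get BBBRBRRRR; options L={ 0,1,2,5/2 } R={ 81/32,41/16,21/8,11/4,3 } ⇒ 161/64
step 10: add B to get BBBRBRRRRB; options L={ 0,1,2,5/2,161/64 } R={ 81/32,41/16,21/8,11/4,3 } ⇒ 323/128
step 11: add B to get BBBRBRRRRBB; options L={ 0,1,2,5/2,161/64,323/128 } R={ 81/32,41/16,21/8,11/4,3 } ⇒ 647/256
step 12: add R to get BBBRBRRRRBBR; options L={ 0,1,2,5/2,161/64,323/128 } R={ 647/256,81/32,41/16,21/8,11/4,3 } ⇒ 1293/512
step 13: add B to get BBBRBRRRRBBRB; options L={ 0,1,2,5/2,161/64,323/128,1293/512 } R={ 647/256,81/32,41/16,21/8,11/4,3 } ⇒ 2587/1024
step 14: add R to get BBBRBRRRRBBRBR; options L={ 0,1,2,5/2,161/64,323/128,1293/512 } R={ 2587/1024,647/256,81/32,41/16,21/8,11/4,3 } ⇒ 5173/2048

5173/2048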